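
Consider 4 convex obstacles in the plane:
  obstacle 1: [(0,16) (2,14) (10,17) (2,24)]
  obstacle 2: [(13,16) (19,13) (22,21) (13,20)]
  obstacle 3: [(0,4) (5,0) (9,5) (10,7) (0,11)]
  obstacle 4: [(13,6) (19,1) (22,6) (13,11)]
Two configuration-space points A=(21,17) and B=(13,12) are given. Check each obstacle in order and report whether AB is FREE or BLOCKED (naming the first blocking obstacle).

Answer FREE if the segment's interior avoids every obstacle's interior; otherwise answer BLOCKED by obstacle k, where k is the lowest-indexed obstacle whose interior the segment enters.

Obstacle 1 [(0,16) (2,14) (10,17) (2,24)]:
  edge (0,16)–(2,14): clear
  edge (2,14)–(10,17): clear
  edge (10,17)–(2,24): clear
  edge (2,24)–(0,16): clear
  midpoint (17,29/2) outside
  → clear
Obstacle 2 [(13,16) (19,13) (22,21) (13,20)]:
  edge (13,16)–(19,13): crosses AB
  edge (19,13)–(22,21): crosses AB
  edge (22,21)–(13,20): clear
  edge (13,20)–(13,16): clear
  → BLOCKED
Obstacle 3 [(0,4) (5,0) (9,5) (10,7) (0,11)]:
  edge (0,4)–(5,0): clear
  edge (5,0)–(9,5): clear
  edge (9,5)–(10,7): clear
  edge (10,7)–(0,11): clear
  edge (0,11)–(0,4): clear
  midpoint (17,29/2) outside
  → clear
Obstacle 4 [(13,6) (19,1) (22,6) (13,11)]:
  edge (13,6)–(19,1): clear
  edge (19,1)–(22,6): clear
  edge (22,6)–(13,11): clear
  edge (13,11)–(13,6): clear
  midpoint (17,29/2) outside
  → clear

BLOCKED by obstacle 2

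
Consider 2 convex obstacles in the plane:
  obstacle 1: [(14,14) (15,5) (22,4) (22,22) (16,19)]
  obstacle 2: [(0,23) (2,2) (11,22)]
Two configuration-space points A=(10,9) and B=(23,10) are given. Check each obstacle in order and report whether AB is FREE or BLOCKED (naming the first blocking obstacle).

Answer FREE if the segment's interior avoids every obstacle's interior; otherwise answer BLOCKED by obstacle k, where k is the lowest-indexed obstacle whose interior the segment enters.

BLOCKED by obstacle 1

Obstacle 1 [(14,14) (15,5) (22,4) (22,22) (16,19)]:
  edge (14,14)–(15,5): crosses AB
  edge (15,5)–(22,4): clear
  edge (22,4)–(22,22): crosses AB
  edge (22,22)–(16,19): clear
  edge (16,19)–(14,14): clear
  → BLOCKED
Obstacle 2 [(0,23) (2,2) (11,22)]:
  edge (0,23)–(2,2): clear
  edge (2,2)–(11,22): clear
  edge (11,22)–(0,23): clear
  midpoint (33/2,19/2) outside
  → clear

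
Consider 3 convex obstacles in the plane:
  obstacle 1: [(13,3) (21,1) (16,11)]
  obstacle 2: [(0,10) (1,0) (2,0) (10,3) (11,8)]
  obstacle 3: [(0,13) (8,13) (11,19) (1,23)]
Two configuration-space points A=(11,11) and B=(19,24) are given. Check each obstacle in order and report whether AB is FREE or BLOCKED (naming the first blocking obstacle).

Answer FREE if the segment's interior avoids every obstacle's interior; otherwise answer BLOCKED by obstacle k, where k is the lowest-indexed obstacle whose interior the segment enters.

FREE

Obstacle 1 [(13,3) (21,1) (16,11)]:
  edge (13,3)–(21,1): clear
  edge (21,1)–(16,11): clear
  edge (16,11)–(13,3): clear
  midpoint (15,35/2) outside
  → clear
Obstacle 2 [(0,10) (1,0) (2,0) (10,3) (11,8)]:
  edge (0,10)–(1,0): clear
  edge (1,0)–(2,0): clear
  edge (2,0)–(10,3): clear
  edge (10,3)–(11,8): clear
  edge (11,8)–(0,10): clear
  midpoint (15,35/2) outside
  → clear
Obstacle 3 [(0,13) (8,13) (11,19) (1,23)]:
  edge (0,13)–(8,13): clear
  edge (8,13)–(11,19): clear
  edge (11,19)–(1,23): clear
  edge (1,23)–(0,13): clear
  midpoint (15,35/2) outside
  → clear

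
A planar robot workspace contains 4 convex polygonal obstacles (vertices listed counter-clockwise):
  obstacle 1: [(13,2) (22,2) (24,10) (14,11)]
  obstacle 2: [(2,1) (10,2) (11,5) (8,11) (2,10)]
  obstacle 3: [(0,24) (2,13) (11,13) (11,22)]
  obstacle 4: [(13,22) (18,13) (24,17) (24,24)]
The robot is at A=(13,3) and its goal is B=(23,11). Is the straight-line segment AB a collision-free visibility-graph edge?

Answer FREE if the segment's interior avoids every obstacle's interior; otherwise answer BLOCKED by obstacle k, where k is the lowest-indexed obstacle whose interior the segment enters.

BLOCKED by obstacle 1

Obstacle 1 [(13,2) (22,2) (24,10) (14,11)]:
  edge (13,2)–(22,2): clear
  edge (22,2)–(24,10): clear
  edge (24,10)–(14,11): crosses AB
  edge (14,11)–(13,2): crosses AB
  → BLOCKED
Obstacle 2 [(2,1) (10,2) (11,5) (8,11) (2,10)]:
  edge (2,1)–(10,2): clear
  edge (10,2)–(11,5): clear
  edge (11,5)–(8,11): clear
  edge (8,11)–(2,10): clear
  edge (2,10)–(2,1): clear
  midpoint (18,7) outside
  → clear
Obstacle 3 [(0,24) (2,13) (11,13) (11,22)]:
  edge (0,24)–(2,13): clear
  edge (2,13)–(11,13): clear
  edge (11,13)–(11,22): clear
  edge (11,22)–(0,24): clear
  midpoint (18,7) outside
  → clear
Obstacle 4 [(13,22) (18,13) (24,17) (24,24)]:
  edge (13,22)–(18,13): clear
  edge (18,13)–(24,17): clear
  edge (24,17)–(24,24): clear
  edge (24,24)–(13,22): clear
  midpoint (18,7) outside
  → clear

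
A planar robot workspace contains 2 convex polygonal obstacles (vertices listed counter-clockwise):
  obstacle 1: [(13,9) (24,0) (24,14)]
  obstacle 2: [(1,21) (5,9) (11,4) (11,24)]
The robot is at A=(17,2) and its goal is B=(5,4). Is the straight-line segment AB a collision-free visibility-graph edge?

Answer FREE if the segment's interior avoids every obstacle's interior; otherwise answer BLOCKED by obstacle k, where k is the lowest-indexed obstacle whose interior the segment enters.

FREE

Obstacle 1 [(13,9) (24,0) (24,14)]:
  edge (13,9)–(24,0): clear
  edge (24,0)–(24,14): clear
  edge (24,14)–(13,9): clear
  midpoint (11,3) outside
  → clear
Obstacle 2 [(1,21) (5,9) (11,4) (11,24)]:
  edge (1,21)–(5,9): clear
  edge (5,9)–(11,4): clear
  edge (11,4)–(11,24): clear
  edge (11,24)–(1,21): clear
  midpoint (11,3) outside
  → clear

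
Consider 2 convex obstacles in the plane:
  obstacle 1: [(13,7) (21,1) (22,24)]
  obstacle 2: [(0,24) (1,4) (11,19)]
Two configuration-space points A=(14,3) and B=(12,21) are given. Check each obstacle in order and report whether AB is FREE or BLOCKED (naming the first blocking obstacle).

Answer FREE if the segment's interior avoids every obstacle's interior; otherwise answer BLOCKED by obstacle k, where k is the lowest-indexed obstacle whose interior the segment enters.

BLOCKED by obstacle 1

Obstacle 1 [(13,7) (21,1) (22,24)]:
  edge (13,7)–(21,1): crosses AB
  edge (21,1)–(22,24): clear
  edge (22,24)–(13,7): crosses AB
  → BLOCKED
Obstacle 2 [(0,24) (1,4) (11,19)]:
  edge (0,24)–(1,4): clear
  edge (1,4)–(11,19): clear
  edge (11,19)–(0,24): clear
  midpoint (13,12) outside
  → clear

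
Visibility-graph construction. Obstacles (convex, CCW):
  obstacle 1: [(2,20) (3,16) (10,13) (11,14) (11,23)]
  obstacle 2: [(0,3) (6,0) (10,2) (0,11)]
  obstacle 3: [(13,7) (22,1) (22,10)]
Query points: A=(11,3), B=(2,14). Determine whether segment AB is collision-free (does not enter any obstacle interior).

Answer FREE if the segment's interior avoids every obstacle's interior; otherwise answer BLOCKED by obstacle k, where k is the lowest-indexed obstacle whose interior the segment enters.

Obstacle 1 [(2,20) (3,16) (10,13) (11,14) (11,23)]:
  edge (2,20)–(3,16): clear
  edge (3,16)–(10,13): clear
  edge (10,13)–(11,14): clear
  edge (11,14)–(11,23): clear
  edge (11,23)–(2,20): clear
  midpoint (13/2,17/2) outside
  → clear
Obstacle 2 [(0,3) (6,0) (10,2) (0,11)]:
  edge (0,3)–(6,0): clear
  edge (6,0)–(10,2): clear
  edge (10,2)–(0,11): clear
  edge (0,11)–(0,3): clear
  midpoint (13/2,17/2) outside
  → clear
Obstacle 3 [(13,7) (22,1) (22,10)]:
  edge (13,7)–(22,1): clear
  edge (22,1)–(22,10): clear
  edge (22,10)–(13,7): clear
  midpoint (13/2,17/2) outside
  → clear

FREE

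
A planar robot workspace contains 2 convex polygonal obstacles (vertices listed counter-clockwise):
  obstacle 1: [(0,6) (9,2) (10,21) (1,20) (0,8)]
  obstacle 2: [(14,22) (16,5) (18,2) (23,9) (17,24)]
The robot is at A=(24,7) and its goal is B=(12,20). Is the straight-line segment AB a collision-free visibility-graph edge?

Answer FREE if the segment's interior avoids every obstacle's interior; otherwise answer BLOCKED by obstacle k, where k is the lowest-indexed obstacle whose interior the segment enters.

Obstacle 1 [(0,6) (9,2) (10,21) (1,20) (0,8)]:
  edge (0,6)–(9,2): clear
  edge (9,2)–(10,21): clear
  edge (10,21)–(1,20): clear
  edge (1,20)–(0,8): clear
  edge (0,8)–(0,6): clear
  midpoint (18,27/2) outside
  → clear
Obstacle 2 [(14,22) (16,5) (18,2) (23,9) (17,24)]:
  edge (14,22)–(16,5): crosses AB
  edge (16,5)–(18,2): clear
  edge (18,2)–(23,9): crosses AB
  edge (23,9)–(17,24): clear
  edge (17,24)–(14,22): clear
  → BLOCKED

BLOCKED by obstacle 2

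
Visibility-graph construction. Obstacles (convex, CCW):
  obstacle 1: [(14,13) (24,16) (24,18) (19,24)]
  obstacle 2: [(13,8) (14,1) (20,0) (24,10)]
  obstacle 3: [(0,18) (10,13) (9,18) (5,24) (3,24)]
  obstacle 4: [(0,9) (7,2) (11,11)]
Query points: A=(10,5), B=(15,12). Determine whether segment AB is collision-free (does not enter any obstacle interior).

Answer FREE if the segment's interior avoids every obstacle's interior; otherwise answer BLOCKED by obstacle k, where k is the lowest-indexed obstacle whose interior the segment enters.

FREE

Obstacle 1 [(14,13) (24,16) (24,18) (19,24)]:
  edge (14,13)–(24,16): clear
  edge (24,16)–(24,18): clear
  edge (24,18)–(19,24): clear
  edge (19,24)–(14,13): clear
  midpoint (25/2,17/2) outside
  → clear
Obstacle 2 [(13,8) (14,1) (20,0) (24,10)]:
  edge (13,8)–(14,1): clear
  edge (14,1)–(20,0): clear
  edge (20,0)–(24,10): clear
  edge (24,10)–(13,8): clear
  midpoint (25/2,17/2) outside
  → clear
Obstacle 3 [(0,18) (10,13) (9,18) (5,24) (3,24)]:
  edge (0,18)–(10,13): clear
  edge (10,13)–(9,18): clear
  edge (9,18)–(5,24): clear
  edge (5,24)–(3,24): clear
  edge (3,24)–(0,18): clear
  midpoint (25/2,17/2) outside
  → clear
Obstacle 4 [(0,9) (7,2) (11,11)]:
  edge (0,9)–(7,2): clear
  edge (7,2)–(11,11): clear
  edge (11,11)–(0,9): clear
  midpoint (25/2,17/2) outside
  → clear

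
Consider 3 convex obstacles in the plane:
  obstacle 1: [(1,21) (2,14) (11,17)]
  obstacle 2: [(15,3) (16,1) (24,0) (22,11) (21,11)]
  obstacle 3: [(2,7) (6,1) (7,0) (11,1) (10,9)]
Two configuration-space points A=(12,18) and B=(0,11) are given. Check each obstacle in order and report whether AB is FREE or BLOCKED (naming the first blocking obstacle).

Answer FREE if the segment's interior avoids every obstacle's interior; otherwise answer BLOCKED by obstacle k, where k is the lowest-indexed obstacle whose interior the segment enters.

BLOCKED by obstacle 1

Obstacle 1 [(1,21) (2,14) (11,17)]:
  edge (1,21)–(2,14): clear
  edge (2,14)–(11,17): crosses AB
  edge (11,17)–(1,21): crosses AB
  → BLOCKED
Obstacle 2 [(15,3) (16,1) (24,0) (22,11) (21,11)]:
  edge (15,3)–(16,1): clear
  edge (16,1)–(24,0): clear
  edge (24,0)–(22,11): clear
  edge (22,11)–(21,11): clear
  edge (21,11)–(15,3): clear
  midpoint (6,29/2) outside
  → clear
Obstacle 3 [(2,7) (6,1) (7,0) (11,1) (10,9)]:
  edge (2,7)–(6,1): clear
  edge (6,1)–(7,0): clear
  edge (7,0)–(11,1): clear
  edge (11,1)–(10,9): clear
  edge (10,9)–(2,7): clear
  midpoint (6,29/2) outside
  → clear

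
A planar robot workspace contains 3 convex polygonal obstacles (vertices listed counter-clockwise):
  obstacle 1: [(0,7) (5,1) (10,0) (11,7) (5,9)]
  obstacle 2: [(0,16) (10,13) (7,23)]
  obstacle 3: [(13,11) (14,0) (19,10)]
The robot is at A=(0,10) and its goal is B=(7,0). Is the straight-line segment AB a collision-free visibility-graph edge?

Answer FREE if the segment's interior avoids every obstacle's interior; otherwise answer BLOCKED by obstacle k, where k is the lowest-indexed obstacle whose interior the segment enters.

BLOCKED by obstacle 1

Obstacle 1 [(0,7) (5,1) (10,0) (11,7) (5,9)]:
  edge (0,7)–(5,1): clear
  edge (5,1)–(10,0): crosses AB
  edge (10,0)–(11,7): clear
  edge (11,7)–(5,9): clear
  edge (5,9)–(0,7): crosses AB
  → BLOCKED
Obstacle 2 [(0,16) (10,13) (7,23)]:
  edge (0,16)–(10,13): clear
  edge (10,13)–(7,23): clear
  edge (7,23)–(0,16): clear
  midpoint (7/2,5) outside
  → clear
Obstacle 3 [(13,11) (14,0) (19,10)]:
  edge (13,11)–(14,0): clear
  edge (14,0)–(19,10): clear
  edge (19,10)–(13,11): clear
  midpoint (7/2,5) outside
  → clear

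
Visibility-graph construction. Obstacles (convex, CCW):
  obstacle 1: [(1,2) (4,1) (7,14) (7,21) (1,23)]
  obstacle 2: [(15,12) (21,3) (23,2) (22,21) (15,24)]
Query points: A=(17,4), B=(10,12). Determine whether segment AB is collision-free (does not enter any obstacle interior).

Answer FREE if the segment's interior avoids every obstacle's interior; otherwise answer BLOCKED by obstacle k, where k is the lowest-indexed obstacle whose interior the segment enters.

Obstacle 1 [(1,2) (4,1) (7,14) (7,21) (1,23)]:
  edge (1,2)–(4,1): clear
  edge (4,1)–(7,14): clear
  edge (7,14)–(7,21): clear
  edge (7,21)–(1,23): clear
  edge (1,23)–(1,2): clear
  midpoint (27/2,8) outside
  → clear
Obstacle 2 [(15,12) (21,3) (23,2) (22,21) (15,24)]:
  edge (15,12)–(21,3): clear
  edge (21,3)–(23,2): clear
  edge (23,2)–(22,21): clear
  edge (22,21)–(15,24): clear
  edge (15,24)–(15,12): clear
  midpoint (27/2,8) outside
  → clear

FREE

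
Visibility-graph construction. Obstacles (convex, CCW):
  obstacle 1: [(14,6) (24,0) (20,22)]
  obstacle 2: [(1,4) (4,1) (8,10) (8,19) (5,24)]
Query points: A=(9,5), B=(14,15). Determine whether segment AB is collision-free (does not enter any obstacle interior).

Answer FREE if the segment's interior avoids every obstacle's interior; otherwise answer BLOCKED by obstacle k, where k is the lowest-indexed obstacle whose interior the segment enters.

FREE

Obstacle 1 [(14,6) (24,0) (20,22)]:
  edge (14,6)–(24,0): clear
  edge (24,0)–(20,22): clear
  edge (20,22)–(14,6): clear
  midpoint (23/2,10) outside
  → clear
Obstacle 2 [(1,4) (4,1) (8,10) (8,19) (5,24)]:
  edge (1,4)–(4,1): clear
  edge (4,1)–(8,10): clear
  edge (8,10)–(8,19): clear
  edge (8,19)–(5,24): clear
  edge (5,24)–(1,4): clear
  midpoint (23/2,10) outside
  → clear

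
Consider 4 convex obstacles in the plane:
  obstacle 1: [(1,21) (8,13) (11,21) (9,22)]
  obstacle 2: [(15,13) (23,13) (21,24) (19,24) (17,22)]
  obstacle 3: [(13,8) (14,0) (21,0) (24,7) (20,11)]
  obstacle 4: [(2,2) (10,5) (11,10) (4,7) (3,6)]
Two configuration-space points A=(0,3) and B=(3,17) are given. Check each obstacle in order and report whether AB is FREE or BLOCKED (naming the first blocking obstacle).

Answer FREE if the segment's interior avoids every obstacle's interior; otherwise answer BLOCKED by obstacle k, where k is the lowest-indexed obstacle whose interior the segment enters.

FREE

Obstacle 1 [(1,21) (8,13) (11,21) (9,22)]:
  edge (1,21)–(8,13): clear
  edge (8,13)–(11,21): clear
  edge (11,21)–(9,22): clear
  edge (9,22)–(1,21): clear
  midpoint (3/2,10) outside
  → clear
Obstacle 2 [(15,13) (23,13) (21,24) (19,24) (17,22)]:
  edge (15,13)–(23,13): clear
  edge (23,13)–(21,24): clear
  edge (21,24)–(19,24): clear
  edge (19,24)–(17,22): clear
  edge (17,22)–(15,13): clear
  midpoint (3/2,10) outside
  → clear
Obstacle 3 [(13,8) (14,0) (21,0) (24,7) (20,11)]:
  edge (13,8)–(14,0): clear
  edge (14,0)–(21,0): clear
  edge (21,0)–(24,7): clear
  edge (24,7)–(20,11): clear
  edge (20,11)–(13,8): clear
  midpoint (3/2,10) outside
  → clear
Obstacle 4 [(2,2) (10,5) (11,10) (4,7) (3,6)]:
  edge (2,2)–(10,5): clear
  edge (10,5)–(11,10): clear
  edge (11,10)–(4,7): clear
  edge (4,7)–(3,6): clear
  edge (3,6)–(2,2): clear
  midpoint (3/2,10) outside
  → clear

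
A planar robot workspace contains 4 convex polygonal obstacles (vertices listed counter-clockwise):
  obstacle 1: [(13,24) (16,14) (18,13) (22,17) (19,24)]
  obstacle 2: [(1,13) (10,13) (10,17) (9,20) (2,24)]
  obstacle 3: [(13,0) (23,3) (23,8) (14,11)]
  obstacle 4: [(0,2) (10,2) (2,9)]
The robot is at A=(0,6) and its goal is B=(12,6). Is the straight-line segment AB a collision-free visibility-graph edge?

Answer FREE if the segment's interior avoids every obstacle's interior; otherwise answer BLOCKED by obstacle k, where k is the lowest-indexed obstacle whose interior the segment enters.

Obstacle 1 [(13,24) (16,14) (18,13) (22,17) (19,24)]:
  edge (13,24)–(16,14): clear
  edge (16,14)–(18,13): clear
  edge (18,13)–(22,17): clear
  edge (22,17)–(19,24): clear
  edge (19,24)–(13,24): clear
  midpoint (6,6) outside
  → clear
Obstacle 2 [(1,13) (10,13) (10,17) (9,20) (2,24)]:
  edge (1,13)–(10,13): clear
  edge (10,13)–(10,17): clear
  edge (10,17)–(9,20): clear
  edge (9,20)–(2,24): clear
  edge (2,24)–(1,13): clear
  midpoint (6,6) outside
  → clear
Obstacle 3 [(13,0) (23,3) (23,8) (14,11)]:
  edge (13,0)–(23,3): clear
  edge (23,3)–(23,8): clear
  edge (23,8)–(14,11): clear
  edge (14,11)–(13,0): clear
  midpoint (6,6) outside
  → clear
Obstacle 4 [(0,2) (10,2) (2,9)]:
  edge (0,2)–(10,2): clear
  edge (10,2)–(2,9): crosses AB
  edge (2,9)–(0,2): crosses AB
  → BLOCKED

BLOCKED by obstacle 4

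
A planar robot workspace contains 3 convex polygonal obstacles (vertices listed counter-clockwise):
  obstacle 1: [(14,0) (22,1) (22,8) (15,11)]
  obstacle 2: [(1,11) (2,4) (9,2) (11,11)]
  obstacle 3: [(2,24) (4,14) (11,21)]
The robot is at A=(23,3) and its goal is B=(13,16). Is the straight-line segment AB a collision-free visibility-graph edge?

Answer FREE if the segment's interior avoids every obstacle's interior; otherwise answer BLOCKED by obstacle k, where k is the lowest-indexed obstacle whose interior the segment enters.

Obstacle 1 [(14,0) (22,1) (22,8) (15,11)]:
  edge (14,0)–(22,1): clear
  edge (22,1)–(22,8): crosses AB
  edge (22,8)–(15,11): crosses AB
  edge (15,11)–(14,0): clear
  → BLOCKED
Obstacle 2 [(1,11) (2,4) (9,2) (11,11)]:
  edge (1,11)–(2,4): clear
  edge (2,4)–(9,2): clear
  edge (9,2)–(11,11): clear
  edge (11,11)–(1,11): clear
  midpoint (18,19/2) outside
  → clear
Obstacle 3 [(2,24) (4,14) (11,21)]:
  edge (2,24)–(4,14): clear
  edge (4,14)–(11,21): clear
  edge (11,21)–(2,24): clear
  midpoint (18,19/2) outside
  → clear

BLOCKED by obstacle 1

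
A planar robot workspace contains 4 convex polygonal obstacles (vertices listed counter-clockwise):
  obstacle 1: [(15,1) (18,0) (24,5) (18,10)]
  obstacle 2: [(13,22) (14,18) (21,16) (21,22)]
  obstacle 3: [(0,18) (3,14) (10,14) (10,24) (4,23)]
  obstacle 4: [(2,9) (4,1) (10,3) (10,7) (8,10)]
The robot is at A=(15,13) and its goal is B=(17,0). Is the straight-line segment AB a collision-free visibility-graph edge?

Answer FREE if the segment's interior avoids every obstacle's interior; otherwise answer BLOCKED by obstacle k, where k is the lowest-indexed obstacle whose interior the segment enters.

Obstacle 1 [(15,1) (18,0) (24,5) (18,10)]:
  edge (15,1)–(18,0): crosses AB
  edge (18,0)–(24,5): clear
  edge (24,5)–(18,10): clear
  edge (18,10)–(15,1): crosses AB
  → BLOCKED
Obstacle 2 [(13,22) (14,18) (21,16) (21,22)]:
  edge (13,22)–(14,18): clear
  edge (14,18)–(21,16): clear
  edge (21,16)–(21,22): clear
  edge (21,22)–(13,22): clear
  midpoint (16,13/2) outside
  → clear
Obstacle 3 [(0,18) (3,14) (10,14) (10,24) (4,23)]:
  edge (0,18)–(3,14): clear
  edge (3,14)–(10,14): clear
  edge (10,14)–(10,24): clear
  edge (10,24)–(4,23): clear
  edge (4,23)–(0,18): clear
  midpoint (16,13/2) outside
  → clear
Obstacle 4 [(2,9) (4,1) (10,3) (10,7) (8,10)]:
  edge (2,9)–(4,1): clear
  edge (4,1)–(10,3): clear
  edge (10,3)–(10,7): clear
  edge (10,7)–(8,10): clear
  edge (8,10)–(2,9): clear
  midpoint (16,13/2) outside
  → clear

BLOCKED by obstacle 1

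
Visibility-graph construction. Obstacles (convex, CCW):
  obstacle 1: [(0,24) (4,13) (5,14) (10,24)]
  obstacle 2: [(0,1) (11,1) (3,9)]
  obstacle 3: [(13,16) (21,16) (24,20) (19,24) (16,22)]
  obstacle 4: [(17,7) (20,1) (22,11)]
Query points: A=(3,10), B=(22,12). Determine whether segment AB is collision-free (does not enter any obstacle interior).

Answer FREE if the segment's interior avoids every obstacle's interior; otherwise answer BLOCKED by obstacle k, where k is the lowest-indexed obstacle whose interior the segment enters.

Obstacle 1 [(0,24) (4,13) (5,14) (10,24)]:
  edge (0,24)–(4,13): clear
  edge (4,13)–(5,14): clear
  edge (5,14)–(10,24): clear
  edge (10,24)–(0,24): clear
  midpoint (25/2,11) outside
  → clear
Obstacle 2 [(0,1) (11,1) (3,9)]:
  edge (0,1)–(11,1): clear
  edge (11,1)–(3,9): clear
  edge (3,9)–(0,1): clear
  midpoint (25/2,11) outside
  → clear
Obstacle 3 [(13,16) (21,16) (24,20) (19,24) (16,22)]:
  edge (13,16)–(21,16): clear
  edge (21,16)–(24,20): clear
  edge (24,20)–(19,24): clear
  edge (19,24)–(16,22): clear
  edge (16,22)–(13,16): clear
  midpoint (25/2,11) outside
  → clear
Obstacle 4 [(17,7) (20,1) (22,11)]:
  edge (17,7)–(20,1): clear
  edge (20,1)–(22,11): clear
  edge (22,11)–(17,7): clear
  midpoint (25/2,11) outside
  → clear

FREE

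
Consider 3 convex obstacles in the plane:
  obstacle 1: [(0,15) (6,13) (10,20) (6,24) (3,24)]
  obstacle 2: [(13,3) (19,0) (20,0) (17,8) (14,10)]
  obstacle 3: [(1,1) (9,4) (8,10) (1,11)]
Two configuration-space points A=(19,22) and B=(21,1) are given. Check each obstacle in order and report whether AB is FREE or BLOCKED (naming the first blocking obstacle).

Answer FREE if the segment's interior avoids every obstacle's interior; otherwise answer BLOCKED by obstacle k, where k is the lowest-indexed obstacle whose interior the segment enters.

Obstacle 1 [(0,15) (6,13) (10,20) (6,24) (3,24)]:
  edge (0,15)–(6,13): clear
  edge (6,13)–(10,20): clear
  edge (10,20)–(6,24): clear
  edge (6,24)–(3,24): clear
  edge (3,24)–(0,15): clear
  midpoint (20,23/2) outside
  → clear
Obstacle 2 [(13,3) (19,0) (20,0) (17,8) (14,10)]:
  edge (13,3)–(19,0): clear
  edge (19,0)–(20,0): clear
  edge (20,0)–(17,8): clear
  edge (17,8)–(14,10): clear
  edge (14,10)–(13,3): clear
  midpoint (20,23/2) outside
  → clear
Obstacle 3 [(1,1) (9,4) (8,10) (1,11)]:
  edge (1,1)–(9,4): clear
  edge (9,4)–(8,10): clear
  edge (8,10)–(1,11): clear
  edge (1,11)–(1,1): clear
  midpoint (20,23/2) outside
  → clear

FREE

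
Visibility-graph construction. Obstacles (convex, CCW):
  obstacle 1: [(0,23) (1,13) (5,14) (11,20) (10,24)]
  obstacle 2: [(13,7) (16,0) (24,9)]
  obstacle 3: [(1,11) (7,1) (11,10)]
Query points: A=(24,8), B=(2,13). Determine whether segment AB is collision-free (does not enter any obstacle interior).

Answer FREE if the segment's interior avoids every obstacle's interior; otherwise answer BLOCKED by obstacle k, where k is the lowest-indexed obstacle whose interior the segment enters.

Obstacle 1 [(0,23) (1,13) (5,14) (11,20) (10,24)]:
  edge (0,23)–(1,13): clear
  edge (1,13)–(5,14): clear
  edge (5,14)–(11,20): clear
  edge (11,20)–(10,24): clear
  edge (10,24)–(0,23): clear
  midpoint (13,21/2) outside
  → clear
Obstacle 2 [(13,7) (16,0) (24,9)]:
  edge (13,7)–(16,0): clear
  edge (16,0)–(24,9): crosses AB
  edge (24,9)–(13,7): crosses AB
  → BLOCKED
Obstacle 3 [(1,11) (7,1) (11,10)]:
  edge (1,11)–(7,1): clear
  edge (7,1)–(11,10): clear
  edge (11,10)–(1,11): clear
  midpoint (13,21/2) outside
  → clear

BLOCKED by obstacle 2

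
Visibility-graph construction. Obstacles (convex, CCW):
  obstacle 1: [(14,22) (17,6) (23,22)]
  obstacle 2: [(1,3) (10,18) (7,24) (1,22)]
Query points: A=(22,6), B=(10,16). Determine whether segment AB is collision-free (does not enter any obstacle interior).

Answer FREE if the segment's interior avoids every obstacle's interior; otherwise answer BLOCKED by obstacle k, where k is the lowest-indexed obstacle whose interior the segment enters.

Obstacle 1 [(14,22) (17,6) (23,22)]:
  edge (14,22)–(17,6): crosses AB
  edge (17,6)–(23,22): crosses AB
  edge (23,22)–(14,22): clear
  → BLOCKED
Obstacle 2 [(1,3) (10,18) (7,24) (1,22)]:
  edge (1,3)–(10,18): clear
  edge (10,18)–(7,24): clear
  edge (7,24)–(1,22): clear
  edge (1,22)–(1,3): clear
  midpoint (16,11) outside
  → clear

BLOCKED by obstacle 1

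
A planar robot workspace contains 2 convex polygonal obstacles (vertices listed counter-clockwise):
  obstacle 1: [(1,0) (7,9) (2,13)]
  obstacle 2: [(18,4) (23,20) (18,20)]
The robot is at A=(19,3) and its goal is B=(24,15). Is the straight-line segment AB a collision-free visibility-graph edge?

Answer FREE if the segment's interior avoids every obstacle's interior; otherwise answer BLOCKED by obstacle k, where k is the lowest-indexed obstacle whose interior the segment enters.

FREE

Obstacle 1 [(1,0) (7,9) (2,13)]:
  edge (1,0)–(7,9): clear
  edge (7,9)–(2,13): clear
  edge (2,13)–(1,0): clear
  midpoint (43/2,9) outside
  → clear
Obstacle 2 [(18,4) (23,20) (18,20)]:
  edge (18,4)–(23,20): clear
  edge (23,20)–(18,20): clear
  edge (18,20)–(18,4): clear
  midpoint (43/2,9) outside
  → clear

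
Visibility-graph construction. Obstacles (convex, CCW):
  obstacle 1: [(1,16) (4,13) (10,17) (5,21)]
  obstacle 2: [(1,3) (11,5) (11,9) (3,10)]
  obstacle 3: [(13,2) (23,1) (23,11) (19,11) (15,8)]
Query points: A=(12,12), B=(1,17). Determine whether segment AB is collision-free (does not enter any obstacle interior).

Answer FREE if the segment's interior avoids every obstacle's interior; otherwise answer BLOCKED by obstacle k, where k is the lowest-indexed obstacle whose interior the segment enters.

BLOCKED by obstacle 1

Obstacle 1 [(1,16) (4,13) (10,17) (5,21)]:
  edge (1,16)–(4,13): clear
  edge (4,13)–(10,17): crosses AB
  edge (10,17)–(5,21): clear
  edge (5,21)–(1,16): crosses AB
  → BLOCKED
Obstacle 2 [(1,3) (11,5) (11,9) (3,10)]:
  edge (1,3)–(11,5): clear
  edge (11,5)–(11,9): clear
  edge (11,9)–(3,10): clear
  edge (3,10)–(1,3): clear
  midpoint (13/2,29/2) outside
  → clear
Obstacle 3 [(13,2) (23,1) (23,11) (19,11) (15,8)]:
  edge (13,2)–(23,1): clear
  edge (23,1)–(23,11): clear
  edge (23,11)–(19,11): clear
  edge (19,11)–(15,8): clear
  edge (15,8)–(13,2): clear
  midpoint (13/2,29/2) outside
  → clear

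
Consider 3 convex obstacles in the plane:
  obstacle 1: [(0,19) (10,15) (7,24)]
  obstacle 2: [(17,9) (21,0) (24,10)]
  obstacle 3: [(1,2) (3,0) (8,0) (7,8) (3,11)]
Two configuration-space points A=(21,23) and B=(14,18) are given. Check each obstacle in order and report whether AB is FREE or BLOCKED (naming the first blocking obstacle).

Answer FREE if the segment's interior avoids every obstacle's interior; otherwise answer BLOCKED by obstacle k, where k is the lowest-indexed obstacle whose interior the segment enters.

FREE

Obstacle 1 [(0,19) (10,15) (7,24)]:
  edge (0,19)–(10,15): clear
  edge (10,15)–(7,24): clear
  edge (7,24)–(0,19): clear
  midpoint (35/2,41/2) outside
  → clear
Obstacle 2 [(17,9) (21,0) (24,10)]:
  edge (17,9)–(21,0): clear
  edge (21,0)–(24,10): clear
  edge (24,10)–(17,9): clear
  midpoint (35/2,41/2) outside
  → clear
Obstacle 3 [(1,2) (3,0) (8,0) (7,8) (3,11)]:
  edge (1,2)–(3,0): clear
  edge (3,0)–(8,0): clear
  edge (8,0)–(7,8): clear
  edge (7,8)–(3,11): clear
  edge (3,11)–(1,2): clear
  midpoint (35/2,41/2) outside
  → clear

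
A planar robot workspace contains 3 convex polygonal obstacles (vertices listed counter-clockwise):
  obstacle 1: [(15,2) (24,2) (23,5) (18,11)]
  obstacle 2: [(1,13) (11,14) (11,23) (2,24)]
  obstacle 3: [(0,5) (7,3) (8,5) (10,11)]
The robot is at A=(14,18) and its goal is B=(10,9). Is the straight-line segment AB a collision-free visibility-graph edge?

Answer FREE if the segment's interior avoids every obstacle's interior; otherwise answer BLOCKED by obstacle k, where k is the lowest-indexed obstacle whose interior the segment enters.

FREE

Obstacle 1 [(15,2) (24,2) (23,5) (18,11)]:
  edge (15,2)–(24,2): clear
  edge (24,2)–(23,5): clear
  edge (23,5)–(18,11): clear
  edge (18,11)–(15,2): clear
  midpoint (12,27/2) outside
  → clear
Obstacle 2 [(1,13) (11,14) (11,23) (2,24)]:
  edge (1,13)–(11,14): clear
  edge (11,14)–(11,23): clear
  edge (11,23)–(2,24): clear
  edge (2,24)–(1,13): clear
  midpoint (12,27/2) outside
  → clear
Obstacle 3 [(0,5) (7,3) (8,5) (10,11)]:
  edge (0,5)–(7,3): clear
  edge (7,3)–(8,5): clear
  edge (8,5)–(10,11): clear
  edge (10,11)–(0,5): clear
  midpoint (12,27/2) outside
  → clear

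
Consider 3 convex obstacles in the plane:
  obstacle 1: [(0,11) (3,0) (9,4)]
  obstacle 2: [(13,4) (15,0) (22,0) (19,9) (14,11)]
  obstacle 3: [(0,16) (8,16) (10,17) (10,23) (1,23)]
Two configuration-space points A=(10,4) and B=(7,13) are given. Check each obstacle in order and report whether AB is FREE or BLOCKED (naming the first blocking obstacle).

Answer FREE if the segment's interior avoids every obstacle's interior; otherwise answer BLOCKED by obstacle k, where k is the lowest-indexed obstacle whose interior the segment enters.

FREE

Obstacle 1 [(0,11) (3,0) (9,4)]:
  edge (0,11)–(3,0): clear
  edge (3,0)–(9,4): clear
  edge (9,4)–(0,11): clear
  midpoint (17/2,17/2) outside
  → clear
Obstacle 2 [(13,4) (15,0) (22,0) (19,9) (14,11)]:
  edge (13,4)–(15,0): clear
  edge (15,0)–(22,0): clear
  edge (22,0)–(19,9): clear
  edge (19,9)–(14,11): clear
  edge (14,11)–(13,4): clear
  midpoint (17/2,17/2) outside
  → clear
Obstacle 3 [(0,16) (8,16) (10,17) (10,23) (1,23)]:
  edge (0,16)–(8,16): clear
  edge (8,16)–(10,17): clear
  edge (10,17)–(10,23): clear
  edge (10,23)–(1,23): clear
  edge (1,23)–(0,16): clear
  midpoint (17/2,17/2) outside
  → clear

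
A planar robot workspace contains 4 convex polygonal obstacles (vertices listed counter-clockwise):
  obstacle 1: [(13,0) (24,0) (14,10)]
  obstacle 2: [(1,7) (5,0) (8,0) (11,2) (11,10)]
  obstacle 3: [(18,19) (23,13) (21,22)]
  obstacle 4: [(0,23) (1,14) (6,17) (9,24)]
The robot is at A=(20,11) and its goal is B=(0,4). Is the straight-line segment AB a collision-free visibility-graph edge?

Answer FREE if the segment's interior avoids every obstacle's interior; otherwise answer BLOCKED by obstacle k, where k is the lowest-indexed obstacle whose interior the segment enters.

BLOCKED by obstacle 1

Obstacle 1 [(13,0) (24,0) (14,10)]:
  edge (13,0)–(24,0): clear
  edge (24,0)–(14,10): crosses AB
  edge (14,10)–(13,0): crosses AB
  → BLOCKED
Obstacle 2 [(1,7) (5,0) (8,0) (11,2) (11,10)]:
  edge (1,7)–(5,0): crosses AB
  edge (5,0)–(8,0): clear
  edge (8,0)–(11,2): clear
  edge (11,2)–(11,10): crosses AB
  edge (11,10)–(1,7): clear
  → BLOCKED
Obstacle 3 [(18,19) (23,13) (21,22)]:
  edge (18,19)–(23,13): clear
  edge (23,13)–(21,22): clear
  edge (21,22)–(18,19): clear
  midpoint (10,15/2) outside
  → clear
Obstacle 4 [(0,23) (1,14) (6,17) (9,24)]:
  edge (0,23)–(1,14): clear
  edge (1,14)–(6,17): clear
  edge (6,17)–(9,24): clear
  edge (9,24)–(0,23): clear
  midpoint (10,15/2) outside
  → clear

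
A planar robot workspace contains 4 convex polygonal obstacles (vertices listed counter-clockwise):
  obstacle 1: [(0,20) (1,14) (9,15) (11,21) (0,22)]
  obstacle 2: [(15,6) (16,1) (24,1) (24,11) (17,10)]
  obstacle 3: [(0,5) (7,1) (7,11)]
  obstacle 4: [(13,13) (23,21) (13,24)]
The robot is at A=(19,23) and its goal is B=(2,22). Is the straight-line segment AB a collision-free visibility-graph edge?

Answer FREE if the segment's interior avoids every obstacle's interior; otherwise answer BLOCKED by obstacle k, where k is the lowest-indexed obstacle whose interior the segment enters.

BLOCKED by obstacle 4

Obstacle 1 [(0,20) (1,14) (9,15) (11,21) (0,22)]:
  edge (0,20)–(1,14): clear
  edge (1,14)–(9,15): clear
  edge (9,15)–(11,21): clear
  edge (11,21)–(0,22): clear
  edge (0,22)–(0,20): clear
  midpoint (21/2,45/2) outside
  → clear
Obstacle 2 [(15,6) (16,1) (24,1) (24,11) (17,10)]:
  edge (15,6)–(16,1): clear
  edge (16,1)–(24,1): clear
  edge (24,1)–(24,11): clear
  edge (24,11)–(17,10): clear
  edge (17,10)–(15,6): clear
  midpoint (21/2,45/2) outside
  → clear
Obstacle 3 [(0,5) (7,1) (7,11)]:
  edge (0,5)–(7,1): clear
  edge (7,1)–(7,11): clear
  edge (7,11)–(0,5): clear
  midpoint (21/2,45/2) outside
  → clear
Obstacle 4 [(13,13) (23,21) (13,24)]:
  edge (13,13)–(23,21): clear
  edge (23,21)–(13,24): crosses AB
  edge (13,24)–(13,13): crosses AB
  → BLOCKED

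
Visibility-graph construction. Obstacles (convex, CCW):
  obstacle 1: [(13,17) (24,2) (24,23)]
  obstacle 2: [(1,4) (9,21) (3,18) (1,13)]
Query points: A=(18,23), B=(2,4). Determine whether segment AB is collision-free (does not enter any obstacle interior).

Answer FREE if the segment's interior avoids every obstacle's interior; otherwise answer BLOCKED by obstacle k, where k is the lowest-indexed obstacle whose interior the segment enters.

FREE

Obstacle 1 [(13,17) (24,2) (24,23)]:
  edge (13,17)–(24,2): clear
  edge (24,2)–(24,23): clear
  edge (24,23)–(13,17): clear
  midpoint (10,27/2) outside
  → clear
Obstacle 2 [(1,4) (9,21) (3,18) (1,13)]:
  edge (1,4)–(9,21): clear
  edge (9,21)–(3,18): clear
  edge (3,18)–(1,13): clear
  edge (1,13)–(1,4): clear
  midpoint (10,27/2) outside
  → clear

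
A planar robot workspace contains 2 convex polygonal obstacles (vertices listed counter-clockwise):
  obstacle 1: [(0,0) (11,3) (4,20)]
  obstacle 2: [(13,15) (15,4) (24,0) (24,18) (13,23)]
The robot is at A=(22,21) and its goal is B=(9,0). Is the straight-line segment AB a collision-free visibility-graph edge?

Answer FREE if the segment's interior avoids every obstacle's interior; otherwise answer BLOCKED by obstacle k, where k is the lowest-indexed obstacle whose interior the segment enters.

Obstacle 1 [(0,0) (11,3) (4,20)]:
  edge (0,0)–(11,3): crosses AB
  edge (11,3)–(4,20): crosses AB
  edge (4,20)–(0,0): clear
  → BLOCKED
Obstacle 2 [(13,15) (15,4) (24,0) (24,18) (13,23)]:
  edge (13,15)–(15,4): crosses AB
  edge (15,4)–(24,0): clear
  edge (24,0)–(24,18): clear
  edge (24,18)–(13,23): crosses AB
  edge (13,23)–(13,15): clear
  → BLOCKED

BLOCKED by obstacle 1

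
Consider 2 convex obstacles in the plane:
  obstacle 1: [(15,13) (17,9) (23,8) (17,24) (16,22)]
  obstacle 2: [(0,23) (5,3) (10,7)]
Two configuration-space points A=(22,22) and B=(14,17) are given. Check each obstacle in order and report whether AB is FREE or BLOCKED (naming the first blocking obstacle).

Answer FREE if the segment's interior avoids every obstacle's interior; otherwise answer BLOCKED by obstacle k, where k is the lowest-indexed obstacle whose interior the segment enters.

BLOCKED by obstacle 1

Obstacle 1 [(15,13) (17,9) (23,8) (17,24) (16,22)]:
  edge (15,13)–(17,9): clear
  edge (17,9)–(23,8): clear
  edge (23,8)–(17,24): crosses AB
  edge (17,24)–(16,22): clear
  edge (16,22)–(15,13): crosses AB
  → BLOCKED
Obstacle 2 [(0,23) (5,3) (10,7)]:
  edge (0,23)–(5,3): clear
  edge (5,3)–(10,7): clear
  edge (10,7)–(0,23): clear
  midpoint (18,39/2) outside
  → clear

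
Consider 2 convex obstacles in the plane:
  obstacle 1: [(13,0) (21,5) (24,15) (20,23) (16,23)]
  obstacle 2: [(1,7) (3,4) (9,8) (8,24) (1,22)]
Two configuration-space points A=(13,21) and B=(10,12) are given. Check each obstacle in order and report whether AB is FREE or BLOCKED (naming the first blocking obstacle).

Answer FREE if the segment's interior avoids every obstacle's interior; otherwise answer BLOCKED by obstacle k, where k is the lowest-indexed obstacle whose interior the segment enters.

Obstacle 1 [(13,0) (21,5) (24,15) (20,23) (16,23)]:
  edge (13,0)–(21,5): clear
  edge (21,5)–(24,15): clear
  edge (24,15)–(20,23): clear
  edge (20,23)–(16,23): clear
  edge (16,23)–(13,0): clear
  midpoint (23/2,33/2) outside
  → clear
Obstacle 2 [(1,7) (3,4) (9,8) (8,24) (1,22)]:
  edge (1,7)–(3,4): clear
  edge (3,4)–(9,8): clear
  edge (9,8)–(8,24): clear
  edge (8,24)–(1,22): clear
  edge (1,22)–(1,7): clear
  midpoint (23/2,33/2) outside
  → clear

FREE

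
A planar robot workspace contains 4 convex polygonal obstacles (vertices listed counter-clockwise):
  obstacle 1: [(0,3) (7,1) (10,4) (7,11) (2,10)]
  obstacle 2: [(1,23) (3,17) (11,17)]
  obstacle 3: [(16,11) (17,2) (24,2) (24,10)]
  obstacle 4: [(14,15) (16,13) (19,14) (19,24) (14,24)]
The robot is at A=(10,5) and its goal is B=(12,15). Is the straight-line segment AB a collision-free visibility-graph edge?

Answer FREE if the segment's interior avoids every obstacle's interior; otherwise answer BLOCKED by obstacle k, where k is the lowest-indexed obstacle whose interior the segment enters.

FREE

Obstacle 1 [(0,3) (7,1) (10,4) (7,11) (2,10)]:
  edge (0,3)–(7,1): clear
  edge (7,1)–(10,4): clear
  edge (10,4)–(7,11): clear
  edge (7,11)–(2,10): clear
  edge (2,10)–(0,3): clear
  midpoint (11,10) outside
  → clear
Obstacle 2 [(1,23) (3,17) (11,17)]:
  edge (1,23)–(3,17): clear
  edge (3,17)–(11,17): clear
  edge (11,17)–(1,23): clear
  midpoint (11,10) outside
  → clear
Obstacle 3 [(16,11) (17,2) (24,2) (24,10)]:
  edge (16,11)–(17,2): clear
  edge (17,2)–(24,2): clear
  edge (24,2)–(24,10): clear
  edge (24,10)–(16,11): clear
  midpoint (11,10) outside
  → clear
Obstacle 4 [(14,15) (16,13) (19,14) (19,24) (14,24)]:
  edge (14,15)–(16,13): clear
  edge (16,13)–(19,14): clear
  edge (19,14)–(19,24): clear
  edge (19,24)–(14,24): clear
  edge (14,24)–(14,15): clear
  midpoint (11,10) outside
  → clear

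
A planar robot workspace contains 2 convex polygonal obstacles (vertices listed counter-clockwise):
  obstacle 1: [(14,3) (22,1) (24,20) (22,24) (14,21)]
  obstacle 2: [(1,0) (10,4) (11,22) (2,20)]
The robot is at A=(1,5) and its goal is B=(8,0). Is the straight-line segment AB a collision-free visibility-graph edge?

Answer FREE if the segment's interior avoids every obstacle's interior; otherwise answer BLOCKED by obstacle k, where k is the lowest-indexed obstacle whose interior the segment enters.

Obstacle 1 [(14,3) (22,1) (24,20) (22,24) (14,21)]:
  edge (14,3)–(22,1): clear
  edge (22,1)–(24,20): clear
  edge (24,20)–(22,24): clear
  edge (22,24)–(14,21): clear
  edge (14,21)–(14,3): clear
  midpoint (9/2,5/2) outside
  → clear
Obstacle 2 [(1,0) (10,4) (11,22) (2,20)]:
  edge (1,0)–(10,4): crosses AB
  edge (10,4)–(11,22): clear
  edge (11,22)–(2,20): clear
  edge (2,20)–(1,0): crosses AB
  → BLOCKED

BLOCKED by obstacle 2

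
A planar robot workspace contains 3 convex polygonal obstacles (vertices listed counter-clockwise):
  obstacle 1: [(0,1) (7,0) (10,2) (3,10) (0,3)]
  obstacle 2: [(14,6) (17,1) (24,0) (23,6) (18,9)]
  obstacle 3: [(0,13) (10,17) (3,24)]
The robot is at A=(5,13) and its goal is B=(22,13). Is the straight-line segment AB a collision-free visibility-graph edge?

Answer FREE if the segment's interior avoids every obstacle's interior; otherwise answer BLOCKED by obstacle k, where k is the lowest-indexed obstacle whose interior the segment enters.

FREE

Obstacle 1 [(0,1) (7,0) (10,2) (3,10) (0,3)]:
  edge (0,1)–(7,0): clear
  edge (7,0)–(10,2): clear
  edge (10,2)–(3,10): clear
  edge (3,10)–(0,3): clear
  edge (0,3)–(0,1): clear
  midpoint (27/2,13) outside
  → clear
Obstacle 2 [(14,6) (17,1) (24,0) (23,6) (18,9)]:
  edge (14,6)–(17,1): clear
  edge (17,1)–(24,0): clear
  edge (24,0)–(23,6): clear
  edge (23,6)–(18,9): clear
  edge (18,9)–(14,6): clear
  midpoint (27/2,13) outside
  → clear
Obstacle 3 [(0,13) (10,17) (3,24)]:
  edge (0,13)–(10,17): clear
  edge (10,17)–(3,24): clear
  edge (3,24)–(0,13): clear
  midpoint (27/2,13) outside
  → clear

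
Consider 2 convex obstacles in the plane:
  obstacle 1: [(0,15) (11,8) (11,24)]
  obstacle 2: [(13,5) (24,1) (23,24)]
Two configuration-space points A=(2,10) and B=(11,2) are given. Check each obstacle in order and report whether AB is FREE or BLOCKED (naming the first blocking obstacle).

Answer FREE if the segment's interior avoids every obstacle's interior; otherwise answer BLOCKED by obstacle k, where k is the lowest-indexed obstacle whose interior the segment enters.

Obstacle 1 [(0,15) (11,8) (11,24)]:
  edge (0,15)–(11,8): clear
  edge (11,8)–(11,24): clear
  edge (11,24)–(0,15): clear
  midpoint (13/2,6) outside
  → clear
Obstacle 2 [(13,5) (24,1) (23,24)]:
  edge (13,5)–(24,1): clear
  edge (24,1)–(23,24): clear
  edge (23,24)–(13,5): clear
  midpoint (13/2,6) outside
  → clear

FREE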